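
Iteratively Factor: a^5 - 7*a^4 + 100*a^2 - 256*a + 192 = (a - 2)*(a^4 - 5*a^3 - 10*a^2 + 80*a - 96) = (a - 2)^2*(a^3 - 3*a^2 - 16*a + 48) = (a - 2)^2*(a + 4)*(a^2 - 7*a + 12) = (a - 3)*(a - 2)^2*(a + 4)*(a - 4)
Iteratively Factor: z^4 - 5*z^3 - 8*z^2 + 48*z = (z - 4)*(z^3 - z^2 - 12*z) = (z - 4)*(z + 3)*(z^2 - 4*z) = z*(z - 4)*(z + 3)*(z - 4)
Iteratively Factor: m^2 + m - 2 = (m + 2)*(m - 1)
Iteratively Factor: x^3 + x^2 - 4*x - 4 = (x - 2)*(x^2 + 3*x + 2) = (x - 2)*(x + 1)*(x + 2)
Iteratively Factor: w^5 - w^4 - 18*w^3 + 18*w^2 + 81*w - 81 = (w + 3)*(w^4 - 4*w^3 - 6*w^2 + 36*w - 27) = (w + 3)^2*(w^3 - 7*w^2 + 15*w - 9) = (w - 3)*(w + 3)^2*(w^2 - 4*w + 3) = (w - 3)^2*(w + 3)^2*(w - 1)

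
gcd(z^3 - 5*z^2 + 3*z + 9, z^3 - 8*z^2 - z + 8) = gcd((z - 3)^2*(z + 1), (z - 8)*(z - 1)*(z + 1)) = z + 1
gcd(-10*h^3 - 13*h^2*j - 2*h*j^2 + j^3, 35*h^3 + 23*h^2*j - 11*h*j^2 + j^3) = 5*h^2 + 4*h*j - j^2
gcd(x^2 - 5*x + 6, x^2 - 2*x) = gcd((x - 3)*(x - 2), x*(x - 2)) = x - 2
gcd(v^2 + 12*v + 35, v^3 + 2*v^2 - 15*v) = v + 5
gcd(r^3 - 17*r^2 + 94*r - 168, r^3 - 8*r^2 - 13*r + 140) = r - 7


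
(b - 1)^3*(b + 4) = b^4 + b^3 - 9*b^2 + 11*b - 4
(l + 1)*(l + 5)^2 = l^3 + 11*l^2 + 35*l + 25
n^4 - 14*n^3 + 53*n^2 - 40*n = n*(n - 8)*(n - 5)*(n - 1)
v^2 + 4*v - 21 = (v - 3)*(v + 7)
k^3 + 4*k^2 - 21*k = k*(k - 3)*(k + 7)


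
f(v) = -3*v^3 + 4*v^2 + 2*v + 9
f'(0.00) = 2.00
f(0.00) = 9.00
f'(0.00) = 2.00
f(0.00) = 9.00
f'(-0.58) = -5.67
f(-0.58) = 9.77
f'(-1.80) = -41.56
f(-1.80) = 35.86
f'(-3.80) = -158.36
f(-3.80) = 223.78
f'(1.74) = -11.33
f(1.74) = 8.79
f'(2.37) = -29.59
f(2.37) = -3.73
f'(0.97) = 1.29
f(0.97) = 11.97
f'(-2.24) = -61.08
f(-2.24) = 58.31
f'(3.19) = -64.06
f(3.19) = -41.30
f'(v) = -9*v^2 + 8*v + 2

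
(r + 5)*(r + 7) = r^2 + 12*r + 35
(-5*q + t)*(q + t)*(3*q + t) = -15*q^3 - 17*q^2*t - q*t^2 + t^3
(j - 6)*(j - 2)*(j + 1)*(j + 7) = j^4 - 45*j^2 + 40*j + 84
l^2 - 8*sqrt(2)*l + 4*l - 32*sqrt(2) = (l + 4)*(l - 8*sqrt(2))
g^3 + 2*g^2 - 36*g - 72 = (g - 6)*(g + 2)*(g + 6)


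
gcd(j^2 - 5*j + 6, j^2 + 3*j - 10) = j - 2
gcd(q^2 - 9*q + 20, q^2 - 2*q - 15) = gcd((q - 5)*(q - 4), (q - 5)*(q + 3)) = q - 5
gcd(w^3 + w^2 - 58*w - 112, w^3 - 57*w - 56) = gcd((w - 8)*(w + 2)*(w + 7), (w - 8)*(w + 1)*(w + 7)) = w^2 - w - 56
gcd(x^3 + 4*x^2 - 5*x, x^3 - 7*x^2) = x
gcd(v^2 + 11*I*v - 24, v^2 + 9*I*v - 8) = v + 8*I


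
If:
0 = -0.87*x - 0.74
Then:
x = -0.85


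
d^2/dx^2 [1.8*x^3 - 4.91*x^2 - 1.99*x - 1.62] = 10.8*x - 9.82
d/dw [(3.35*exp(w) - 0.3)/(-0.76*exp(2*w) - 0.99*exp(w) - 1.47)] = (2.546*exp(2*w) - 0.456*exp(w) - 5.2215)*exp(w)/(0.5776*exp(4*w) + 1.5048*exp(3*w) + 3.2145*exp(2*w) + 2.9106*exp(w) + 2.1609)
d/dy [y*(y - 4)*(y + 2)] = 3*y^2 - 4*y - 8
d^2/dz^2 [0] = 0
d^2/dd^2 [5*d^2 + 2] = 10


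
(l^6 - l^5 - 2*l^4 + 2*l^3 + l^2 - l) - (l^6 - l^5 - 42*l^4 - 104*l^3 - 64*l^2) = 40*l^4 + 106*l^3 + 65*l^2 - l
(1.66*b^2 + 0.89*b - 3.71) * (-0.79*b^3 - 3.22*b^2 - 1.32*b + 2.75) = -1.3114*b^5 - 6.0483*b^4 - 2.1261*b^3 + 15.3364*b^2 + 7.3447*b - 10.2025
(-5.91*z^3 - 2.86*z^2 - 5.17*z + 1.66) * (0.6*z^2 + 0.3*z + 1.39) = -3.546*z^5 - 3.489*z^4 - 12.1749*z^3 - 4.5304*z^2 - 6.6883*z + 2.3074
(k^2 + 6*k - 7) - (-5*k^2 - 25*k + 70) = 6*k^2 + 31*k - 77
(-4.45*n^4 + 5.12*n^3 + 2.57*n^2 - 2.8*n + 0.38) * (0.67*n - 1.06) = -2.9815*n^5 + 8.1474*n^4 - 3.7053*n^3 - 4.6002*n^2 + 3.2226*n - 0.4028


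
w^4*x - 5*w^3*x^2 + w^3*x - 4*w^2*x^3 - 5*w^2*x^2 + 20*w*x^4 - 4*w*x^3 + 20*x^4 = (w - 5*x)*(w - 2*x)*(w + 2*x)*(w*x + x)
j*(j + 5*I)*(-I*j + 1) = -I*j^3 + 6*j^2 + 5*I*j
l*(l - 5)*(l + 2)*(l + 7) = l^4 + 4*l^3 - 31*l^2 - 70*l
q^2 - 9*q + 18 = (q - 6)*(q - 3)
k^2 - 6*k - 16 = (k - 8)*(k + 2)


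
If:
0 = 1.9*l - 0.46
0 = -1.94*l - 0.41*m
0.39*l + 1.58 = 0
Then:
No Solution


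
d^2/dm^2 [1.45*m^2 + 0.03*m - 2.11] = 2.90000000000000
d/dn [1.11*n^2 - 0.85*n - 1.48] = 2.22*n - 0.85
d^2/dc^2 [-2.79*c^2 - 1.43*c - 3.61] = -5.58000000000000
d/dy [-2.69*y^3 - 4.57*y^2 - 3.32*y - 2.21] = -8.07*y^2 - 9.14*y - 3.32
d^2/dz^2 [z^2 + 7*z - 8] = 2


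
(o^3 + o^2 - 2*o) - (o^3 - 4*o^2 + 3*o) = 5*o^2 - 5*o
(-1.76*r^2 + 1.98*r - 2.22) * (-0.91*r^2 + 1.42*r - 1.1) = 1.6016*r^4 - 4.301*r^3 + 6.7678*r^2 - 5.3304*r + 2.442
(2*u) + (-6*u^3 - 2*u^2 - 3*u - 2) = -6*u^3 - 2*u^2 - u - 2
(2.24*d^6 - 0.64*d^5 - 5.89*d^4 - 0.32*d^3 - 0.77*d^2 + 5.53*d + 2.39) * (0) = 0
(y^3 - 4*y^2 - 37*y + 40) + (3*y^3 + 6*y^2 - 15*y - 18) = 4*y^3 + 2*y^2 - 52*y + 22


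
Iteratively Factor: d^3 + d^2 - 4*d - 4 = (d + 2)*(d^2 - d - 2) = (d - 2)*(d + 2)*(d + 1)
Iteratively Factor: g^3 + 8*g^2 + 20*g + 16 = (g + 2)*(g^2 + 6*g + 8) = (g + 2)*(g + 4)*(g + 2)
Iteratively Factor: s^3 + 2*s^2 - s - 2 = (s + 2)*(s^2 - 1) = (s - 1)*(s + 2)*(s + 1)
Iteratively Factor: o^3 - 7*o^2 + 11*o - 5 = (o - 5)*(o^2 - 2*o + 1) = (o - 5)*(o - 1)*(o - 1)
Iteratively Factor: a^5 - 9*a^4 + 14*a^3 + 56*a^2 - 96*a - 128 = (a - 4)*(a^4 - 5*a^3 - 6*a^2 + 32*a + 32) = (a - 4)*(a + 2)*(a^3 - 7*a^2 + 8*a + 16) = (a - 4)^2*(a + 2)*(a^2 - 3*a - 4) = (a - 4)^2*(a + 1)*(a + 2)*(a - 4)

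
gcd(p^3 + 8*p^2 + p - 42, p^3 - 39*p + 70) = p^2 + 5*p - 14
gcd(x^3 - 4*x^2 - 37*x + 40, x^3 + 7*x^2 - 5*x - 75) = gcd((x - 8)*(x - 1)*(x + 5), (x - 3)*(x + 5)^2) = x + 5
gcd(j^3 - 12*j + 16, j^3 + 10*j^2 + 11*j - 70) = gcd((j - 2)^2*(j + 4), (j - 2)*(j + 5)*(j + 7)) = j - 2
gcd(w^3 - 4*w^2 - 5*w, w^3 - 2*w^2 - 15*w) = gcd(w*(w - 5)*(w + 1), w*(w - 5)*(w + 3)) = w^2 - 5*w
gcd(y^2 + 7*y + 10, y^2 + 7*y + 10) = y^2 + 7*y + 10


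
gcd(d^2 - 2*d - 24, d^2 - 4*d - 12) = d - 6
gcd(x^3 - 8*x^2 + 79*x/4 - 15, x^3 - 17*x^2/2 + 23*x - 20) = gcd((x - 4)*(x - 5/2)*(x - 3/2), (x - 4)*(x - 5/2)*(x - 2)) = x^2 - 13*x/2 + 10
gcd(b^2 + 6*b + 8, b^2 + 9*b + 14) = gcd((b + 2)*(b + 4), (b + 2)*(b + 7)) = b + 2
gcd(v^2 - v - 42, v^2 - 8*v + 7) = v - 7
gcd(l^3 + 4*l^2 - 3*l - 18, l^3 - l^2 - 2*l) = l - 2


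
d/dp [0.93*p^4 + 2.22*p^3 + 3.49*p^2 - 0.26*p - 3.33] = 3.72*p^3 + 6.66*p^2 + 6.98*p - 0.26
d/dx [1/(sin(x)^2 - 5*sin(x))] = (5 - 2*sin(x))*cos(x)/((sin(x) - 5)^2*sin(x)^2)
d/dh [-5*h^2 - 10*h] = -10*h - 10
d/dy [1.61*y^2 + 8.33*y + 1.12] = 3.22*y + 8.33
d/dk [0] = 0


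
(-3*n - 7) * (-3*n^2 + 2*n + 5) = 9*n^3 + 15*n^2 - 29*n - 35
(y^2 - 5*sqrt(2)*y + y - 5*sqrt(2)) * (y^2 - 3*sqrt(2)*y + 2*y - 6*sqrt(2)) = y^4 - 8*sqrt(2)*y^3 + 3*y^3 - 24*sqrt(2)*y^2 + 32*y^2 - 16*sqrt(2)*y + 90*y + 60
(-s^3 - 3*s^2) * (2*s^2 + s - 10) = -2*s^5 - 7*s^4 + 7*s^3 + 30*s^2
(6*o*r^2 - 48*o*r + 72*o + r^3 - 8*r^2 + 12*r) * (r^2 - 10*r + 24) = 6*o*r^4 - 108*o*r^3 + 696*o*r^2 - 1872*o*r + 1728*o + r^5 - 18*r^4 + 116*r^3 - 312*r^2 + 288*r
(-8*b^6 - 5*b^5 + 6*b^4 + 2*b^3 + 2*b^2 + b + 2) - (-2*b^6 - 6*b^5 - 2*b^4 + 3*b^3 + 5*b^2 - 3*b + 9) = -6*b^6 + b^5 + 8*b^4 - b^3 - 3*b^2 + 4*b - 7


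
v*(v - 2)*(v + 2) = v^3 - 4*v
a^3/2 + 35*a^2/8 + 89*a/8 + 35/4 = (a/2 + 1)*(a + 7/4)*(a + 5)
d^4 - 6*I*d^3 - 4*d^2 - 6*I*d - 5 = (d - 5*I)*(d - I)^2*(d + I)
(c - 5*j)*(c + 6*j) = c^2 + c*j - 30*j^2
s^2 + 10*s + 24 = (s + 4)*(s + 6)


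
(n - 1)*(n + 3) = n^2 + 2*n - 3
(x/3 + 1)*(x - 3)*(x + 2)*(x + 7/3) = x^4/3 + 13*x^3/9 - 13*x^2/9 - 13*x - 14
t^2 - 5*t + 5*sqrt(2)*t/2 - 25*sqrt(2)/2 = (t - 5)*(t + 5*sqrt(2)/2)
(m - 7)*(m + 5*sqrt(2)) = m^2 - 7*m + 5*sqrt(2)*m - 35*sqrt(2)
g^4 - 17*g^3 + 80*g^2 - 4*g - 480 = (g - 8)*(g - 6)*(g - 5)*(g + 2)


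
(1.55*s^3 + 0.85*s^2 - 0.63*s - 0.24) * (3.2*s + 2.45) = 4.96*s^4 + 6.5175*s^3 + 0.0665*s^2 - 2.3115*s - 0.588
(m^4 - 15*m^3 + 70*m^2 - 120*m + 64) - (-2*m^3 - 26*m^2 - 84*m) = m^4 - 13*m^3 + 96*m^2 - 36*m + 64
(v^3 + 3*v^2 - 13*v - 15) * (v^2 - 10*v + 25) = v^5 - 7*v^4 - 18*v^3 + 190*v^2 - 175*v - 375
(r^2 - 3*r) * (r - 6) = r^3 - 9*r^2 + 18*r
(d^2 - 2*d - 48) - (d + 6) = d^2 - 3*d - 54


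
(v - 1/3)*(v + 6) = v^2 + 17*v/3 - 2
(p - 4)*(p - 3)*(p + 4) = p^3 - 3*p^2 - 16*p + 48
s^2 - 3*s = s*(s - 3)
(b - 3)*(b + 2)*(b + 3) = b^3 + 2*b^2 - 9*b - 18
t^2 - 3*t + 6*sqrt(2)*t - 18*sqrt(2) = (t - 3)*(t + 6*sqrt(2))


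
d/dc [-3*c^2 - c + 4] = -6*c - 1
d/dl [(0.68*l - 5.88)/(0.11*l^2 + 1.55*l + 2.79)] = (-0.0748*l^2 + 1.2936*l + 11.0112)/(0.0121*l^4 + 0.341*l^3 + 3.0163*l^2 + 8.649*l + 7.7841)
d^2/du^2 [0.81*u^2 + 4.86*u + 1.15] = 1.62000000000000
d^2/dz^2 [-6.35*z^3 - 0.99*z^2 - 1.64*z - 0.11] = -38.1*z - 1.98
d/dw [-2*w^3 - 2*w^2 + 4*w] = -6*w^2 - 4*w + 4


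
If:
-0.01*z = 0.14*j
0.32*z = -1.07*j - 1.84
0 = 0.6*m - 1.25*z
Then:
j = 0.54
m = -15.74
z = -7.55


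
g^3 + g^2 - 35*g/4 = g*(g - 5/2)*(g + 7/2)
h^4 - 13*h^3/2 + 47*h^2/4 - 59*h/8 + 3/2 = (h - 4)*(h - 3/2)*(h - 1/2)^2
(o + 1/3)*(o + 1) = o^2 + 4*o/3 + 1/3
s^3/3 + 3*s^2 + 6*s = s*(s/3 + 1)*(s + 6)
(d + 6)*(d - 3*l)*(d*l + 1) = d^3*l - 3*d^2*l^2 + 6*d^2*l + d^2 - 18*d*l^2 - 3*d*l + 6*d - 18*l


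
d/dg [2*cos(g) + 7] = -2*sin(g)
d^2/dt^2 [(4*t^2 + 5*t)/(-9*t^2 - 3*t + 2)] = 2*(-297*t^3 - 216*t^2 - 270*t - 46)/(729*t^6 + 729*t^5 - 243*t^4 - 297*t^3 + 54*t^2 + 36*t - 8)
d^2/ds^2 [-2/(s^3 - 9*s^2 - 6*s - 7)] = 12*((s - 3)*(-s^3 + 9*s^2 + 6*s + 7) + 3*(-s^2 + 6*s + 2)^2)/(-s^3 + 9*s^2 + 6*s + 7)^3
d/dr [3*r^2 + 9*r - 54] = 6*r + 9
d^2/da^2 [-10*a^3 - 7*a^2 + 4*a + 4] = -60*a - 14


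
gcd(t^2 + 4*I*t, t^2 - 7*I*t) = t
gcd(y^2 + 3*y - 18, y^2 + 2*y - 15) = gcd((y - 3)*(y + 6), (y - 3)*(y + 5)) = y - 3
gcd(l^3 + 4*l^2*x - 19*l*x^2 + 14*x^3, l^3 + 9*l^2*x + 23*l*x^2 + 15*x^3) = 1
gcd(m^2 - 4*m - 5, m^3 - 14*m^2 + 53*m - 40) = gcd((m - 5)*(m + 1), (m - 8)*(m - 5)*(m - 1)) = m - 5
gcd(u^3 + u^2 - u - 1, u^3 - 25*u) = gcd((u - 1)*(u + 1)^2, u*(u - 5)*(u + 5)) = 1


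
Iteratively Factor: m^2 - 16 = (m - 4)*(m + 4)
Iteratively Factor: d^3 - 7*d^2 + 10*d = (d - 5)*(d^2 - 2*d) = d*(d - 5)*(d - 2)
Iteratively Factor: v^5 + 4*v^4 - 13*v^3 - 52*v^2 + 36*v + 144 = (v + 4)*(v^4 - 13*v^2 + 36) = (v + 3)*(v + 4)*(v^3 - 3*v^2 - 4*v + 12) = (v + 2)*(v + 3)*(v + 4)*(v^2 - 5*v + 6) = (v - 2)*(v + 2)*(v + 3)*(v + 4)*(v - 3)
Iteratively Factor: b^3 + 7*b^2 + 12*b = (b + 4)*(b^2 + 3*b) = b*(b + 4)*(b + 3)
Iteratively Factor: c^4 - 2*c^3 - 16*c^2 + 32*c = (c + 4)*(c^3 - 6*c^2 + 8*c) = c*(c + 4)*(c^2 - 6*c + 8) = c*(c - 2)*(c + 4)*(c - 4)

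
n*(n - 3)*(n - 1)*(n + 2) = n^4 - 2*n^3 - 5*n^2 + 6*n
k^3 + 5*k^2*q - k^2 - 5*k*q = k*(k - 1)*(k + 5*q)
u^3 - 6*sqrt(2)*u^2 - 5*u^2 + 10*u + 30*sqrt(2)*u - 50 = (u - 5)*(u - 5*sqrt(2))*(u - sqrt(2))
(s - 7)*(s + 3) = s^2 - 4*s - 21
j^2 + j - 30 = (j - 5)*(j + 6)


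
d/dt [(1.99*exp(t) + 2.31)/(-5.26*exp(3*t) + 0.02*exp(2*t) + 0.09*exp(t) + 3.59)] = (20.9348*exp(3*t) + 36.412*exp(2*t) - 0.0924*exp(t) + 6.9362)*exp(t)/(27.6676*exp(6*t) - 0.2104*exp(5*t) - 0.9464*exp(4*t) - 37.7632*exp(3*t) + 0.1517*exp(2*t) + 0.6462*exp(t) + 12.8881)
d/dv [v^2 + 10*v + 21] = 2*v + 10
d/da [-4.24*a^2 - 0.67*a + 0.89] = -8.48*a - 0.67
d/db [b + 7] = 1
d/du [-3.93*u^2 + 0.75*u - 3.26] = 0.75 - 7.86*u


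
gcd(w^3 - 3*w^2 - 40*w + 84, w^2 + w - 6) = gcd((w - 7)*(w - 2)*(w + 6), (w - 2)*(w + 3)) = w - 2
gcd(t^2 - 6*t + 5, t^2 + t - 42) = 1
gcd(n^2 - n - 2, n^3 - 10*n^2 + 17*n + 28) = n + 1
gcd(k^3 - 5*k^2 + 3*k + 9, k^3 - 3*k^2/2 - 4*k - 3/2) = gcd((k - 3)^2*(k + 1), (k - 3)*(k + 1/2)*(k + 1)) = k^2 - 2*k - 3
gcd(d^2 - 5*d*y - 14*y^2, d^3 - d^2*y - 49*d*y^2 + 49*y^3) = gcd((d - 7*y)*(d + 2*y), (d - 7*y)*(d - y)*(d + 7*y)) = -d + 7*y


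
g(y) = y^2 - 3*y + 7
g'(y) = 2*y - 3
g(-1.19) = 11.99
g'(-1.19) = -5.38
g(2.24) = 5.30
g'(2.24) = 1.48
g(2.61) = 5.98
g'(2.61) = 2.22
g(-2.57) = 21.31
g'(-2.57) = -8.14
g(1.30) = 4.79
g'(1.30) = -0.40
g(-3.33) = 28.08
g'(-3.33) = -9.66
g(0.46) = 5.83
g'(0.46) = -2.08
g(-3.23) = 27.12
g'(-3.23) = -9.46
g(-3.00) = 25.00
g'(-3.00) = -9.00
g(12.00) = 115.00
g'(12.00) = 21.00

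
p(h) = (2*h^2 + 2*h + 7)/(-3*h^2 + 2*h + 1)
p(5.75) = -0.98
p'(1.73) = 4.78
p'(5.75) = 0.08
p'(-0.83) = -5.82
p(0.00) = 7.00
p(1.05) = -54.48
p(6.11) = -0.95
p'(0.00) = -12.00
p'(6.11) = 0.07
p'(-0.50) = -57.78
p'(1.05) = 1099.14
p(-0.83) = -2.46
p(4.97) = -1.05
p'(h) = (4*h + 2)/(-3*h^2 + 2*h + 1) + (6*h - 2)*(2*h^2 + 2*h + 7)/(-3*h^2 + 2*h + 1)^2 = 2*(5*h^2 + 23*h - 6)/(9*h^4 - 12*h^3 - 2*h^2 + 4*h + 1)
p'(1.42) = 15.06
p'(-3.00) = -0.06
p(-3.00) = -0.59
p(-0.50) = -8.67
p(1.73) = -3.64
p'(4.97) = 0.12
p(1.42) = -6.28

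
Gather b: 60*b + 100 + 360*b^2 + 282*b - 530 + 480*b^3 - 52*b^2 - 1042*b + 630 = 480*b^3 + 308*b^2 - 700*b + 200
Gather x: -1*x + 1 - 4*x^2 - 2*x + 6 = -4*x^2 - 3*x + 7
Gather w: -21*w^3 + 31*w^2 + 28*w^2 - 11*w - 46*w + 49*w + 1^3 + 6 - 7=-21*w^3 + 59*w^2 - 8*w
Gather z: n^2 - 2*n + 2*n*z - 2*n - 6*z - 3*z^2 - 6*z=n^2 - 4*n - 3*z^2 + z*(2*n - 12)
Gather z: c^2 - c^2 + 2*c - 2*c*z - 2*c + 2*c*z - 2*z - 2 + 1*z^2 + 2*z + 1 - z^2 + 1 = 0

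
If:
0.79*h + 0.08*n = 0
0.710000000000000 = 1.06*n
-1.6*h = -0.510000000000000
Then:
No Solution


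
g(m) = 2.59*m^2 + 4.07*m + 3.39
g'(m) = 5.18*m + 4.07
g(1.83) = 19.51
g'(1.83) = 13.55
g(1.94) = 21.03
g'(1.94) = 14.12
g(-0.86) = 1.81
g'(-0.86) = -0.38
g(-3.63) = 22.74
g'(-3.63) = -14.73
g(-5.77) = 66.13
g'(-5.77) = -25.82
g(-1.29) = 2.45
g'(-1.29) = -2.61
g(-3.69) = 23.64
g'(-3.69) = -15.04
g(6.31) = 132.20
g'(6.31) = 36.76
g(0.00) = 3.39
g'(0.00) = 4.07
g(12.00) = 425.19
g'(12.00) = 66.23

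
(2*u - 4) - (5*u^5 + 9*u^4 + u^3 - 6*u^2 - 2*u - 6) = -5*u^5 - 9*u^4 - u^3 + 6*u^2 + 4*u + 2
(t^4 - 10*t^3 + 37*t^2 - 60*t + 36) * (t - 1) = t^5 - 11*t^4 + 47*t^3 - 97*t^2 + 96*t - 36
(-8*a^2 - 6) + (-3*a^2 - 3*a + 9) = -11*a^2 - 3*a + 3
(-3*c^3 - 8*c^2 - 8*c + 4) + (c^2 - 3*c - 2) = -3*c^3 - 7*c^2 - 11*c + 2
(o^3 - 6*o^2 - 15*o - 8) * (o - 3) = o^4 - 9*o^3 + 3*o^2 + 37*o + 24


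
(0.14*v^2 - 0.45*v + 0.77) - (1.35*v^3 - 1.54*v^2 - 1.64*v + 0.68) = -1.35*v^3 + 1.68*v^2 + 1.19*v + 0.09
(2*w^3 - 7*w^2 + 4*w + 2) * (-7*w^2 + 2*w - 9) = -14*w^5 + 53*w^4 - 60*w^3 + 57*w^2 - 32*w - 18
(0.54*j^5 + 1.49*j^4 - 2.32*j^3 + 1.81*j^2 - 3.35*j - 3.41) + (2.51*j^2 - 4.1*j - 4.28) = 0.54*j^5 + 1.49*j^4 - 2.32*j^3 + 4.32*j^2 - 7.45*j - 7.69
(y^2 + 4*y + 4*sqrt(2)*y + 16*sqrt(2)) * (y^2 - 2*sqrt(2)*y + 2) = y^4 + 2*sqrt(2)*y^3 + 4*y^3 - 14*y^2 + 8*sqrt(2)*y^2 - 56*y + 8*sqrt(2)*y + 32*sqrt(2)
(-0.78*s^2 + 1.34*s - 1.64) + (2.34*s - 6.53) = -0.78*s^2 + 3.68*s - 8.17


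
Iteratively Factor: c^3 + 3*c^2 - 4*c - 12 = (c + 3)*(c^2 - 4) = (c - 2)*(c + 3)*(c + 2)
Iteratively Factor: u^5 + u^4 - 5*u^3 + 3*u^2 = (u + 3)*(u^4 - 2*u^3 + u^2) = (u - 1)*(u + 3)*(u^3 - u^2) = u*(u - 1)*(u + 3)*(u^2 - u) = u*(u - 1)^2*(u + 3)*(u)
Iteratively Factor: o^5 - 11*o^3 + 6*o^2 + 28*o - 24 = (o - 2)*(o^4 + 2*o^3 - 7*o^2 - 8*o + 12) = (o - 2)*(o - 1)*(o^3 + 3*o^2 - 4*o - 12) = (o - 2)*(o - 1)*(o + 2)*(o^2 + o - 6) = (o - 2)^2*(o - 1)*(o + 2)*(o + 3)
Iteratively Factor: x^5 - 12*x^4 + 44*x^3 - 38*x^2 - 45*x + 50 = (x - 2)*(x^4 - 10*x^3 + 24*x^2 + 10*x - 25) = (x - 2)*(x - 1)*(x^3 - 9*x^2 + 15*x + 25) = (x - 5)*(x - 2)*(x - 1)*(x^2 - 4*x - 5) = (x - 5)^2*(x - 2)*(x - 1)*(x + 1)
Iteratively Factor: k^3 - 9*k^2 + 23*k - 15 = (k - 3)*(k^2 - 6*k + 5) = (k - 5)*(k - 3)*(k - 1)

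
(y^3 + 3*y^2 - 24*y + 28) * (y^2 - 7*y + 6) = y^5 - 4*y^4 - 39*y^3 + 214*y^2 - 340*y + 168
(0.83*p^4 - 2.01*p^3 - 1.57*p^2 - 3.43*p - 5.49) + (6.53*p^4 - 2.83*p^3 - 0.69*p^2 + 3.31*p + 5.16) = 7.36*p^4 - 4.84*p^3 - 2.26*p^2 - 0.12*p - 0.33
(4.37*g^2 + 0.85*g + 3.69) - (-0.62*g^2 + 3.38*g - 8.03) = 4.99*g^2 - 2.53*g + 11.72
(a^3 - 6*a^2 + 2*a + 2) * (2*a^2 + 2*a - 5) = 2*a^5 - 10*a^4 - 13*a^3 + 38*a^2 - 6*a - 10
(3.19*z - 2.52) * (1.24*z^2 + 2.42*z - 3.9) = 3.9556*z^3 + 4.595*z^2 - 18.5394*z + 9.828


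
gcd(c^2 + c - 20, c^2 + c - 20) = c^2 + c - 20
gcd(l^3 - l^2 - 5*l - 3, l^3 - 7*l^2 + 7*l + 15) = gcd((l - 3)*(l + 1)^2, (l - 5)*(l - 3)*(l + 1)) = l^2 - 2*l - 3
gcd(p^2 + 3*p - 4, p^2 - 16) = p + 4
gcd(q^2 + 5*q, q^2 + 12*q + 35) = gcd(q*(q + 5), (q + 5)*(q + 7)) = q + 5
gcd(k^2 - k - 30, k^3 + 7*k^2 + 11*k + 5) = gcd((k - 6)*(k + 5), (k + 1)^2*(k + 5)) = k + 5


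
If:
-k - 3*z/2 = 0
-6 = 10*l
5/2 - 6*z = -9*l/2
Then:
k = 1/20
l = -3/5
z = -1/30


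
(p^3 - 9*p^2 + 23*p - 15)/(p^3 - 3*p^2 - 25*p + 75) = (p - 1)/(p + 5)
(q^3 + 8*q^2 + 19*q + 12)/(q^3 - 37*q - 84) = (q + 1)/(q - 7)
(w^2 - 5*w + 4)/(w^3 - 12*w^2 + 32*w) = (w - 1)/(w*(w - 8))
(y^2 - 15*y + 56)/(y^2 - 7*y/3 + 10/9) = 9*(y^2 - 15*y + 56)/(9*y^2 - 21*y + 10)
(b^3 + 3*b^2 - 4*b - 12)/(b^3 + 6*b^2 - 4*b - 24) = (b + 3)/(b + 6)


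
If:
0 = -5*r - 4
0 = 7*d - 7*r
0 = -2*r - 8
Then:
No Solution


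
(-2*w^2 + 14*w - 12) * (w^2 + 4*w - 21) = -2*w^4 + 6*w^3 + 86*w^2 - 342*w + 252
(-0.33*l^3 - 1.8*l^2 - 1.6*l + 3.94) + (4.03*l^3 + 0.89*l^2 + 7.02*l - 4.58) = 3.7*l^3 - 0.91*l^2 + 5.42*l - 0.64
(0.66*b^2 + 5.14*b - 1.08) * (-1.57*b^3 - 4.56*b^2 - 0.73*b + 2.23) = -1.0362*b^5 - 11.0794*b^4 - 22.2246*b^3 + 2.6444*b^2 + 12.2506*b - 2.4084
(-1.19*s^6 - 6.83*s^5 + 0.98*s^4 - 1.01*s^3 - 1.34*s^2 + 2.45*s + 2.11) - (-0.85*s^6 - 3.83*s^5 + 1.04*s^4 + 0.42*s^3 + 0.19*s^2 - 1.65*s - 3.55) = -0.34*s^6 - 3.0*s^5 - 0.0600000000000001*s^4 - 1.43*s^3 - 1.53*s^2 + 4.1*s + 5.66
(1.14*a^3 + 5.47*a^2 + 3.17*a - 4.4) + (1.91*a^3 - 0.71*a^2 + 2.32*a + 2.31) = 3.05*a^3 + 4.76*a^2 + 5.49*a - 2.09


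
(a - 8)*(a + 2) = a^2 - 6*a - 16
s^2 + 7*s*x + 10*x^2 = (s + 2*x)*(s + 5*x)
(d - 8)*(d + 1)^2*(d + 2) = d^4 - 4*d^3 - 27*d^2 - 38*d - 16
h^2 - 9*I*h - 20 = (h - 5*I)*(h - 4*I)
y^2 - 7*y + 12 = (y - 4)*(y - 3)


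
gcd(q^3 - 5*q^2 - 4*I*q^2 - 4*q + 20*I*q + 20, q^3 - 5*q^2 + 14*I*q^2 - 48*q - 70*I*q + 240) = q - 5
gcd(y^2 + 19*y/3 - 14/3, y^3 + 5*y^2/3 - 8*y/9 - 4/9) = y - 2/3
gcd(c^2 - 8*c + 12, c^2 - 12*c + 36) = c - 6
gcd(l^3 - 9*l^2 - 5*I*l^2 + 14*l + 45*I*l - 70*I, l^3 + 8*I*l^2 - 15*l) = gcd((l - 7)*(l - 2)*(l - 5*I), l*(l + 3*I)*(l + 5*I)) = 1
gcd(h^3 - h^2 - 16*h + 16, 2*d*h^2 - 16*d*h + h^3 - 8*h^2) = 1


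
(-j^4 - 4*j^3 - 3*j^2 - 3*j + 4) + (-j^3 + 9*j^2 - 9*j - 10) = -j^4 - 5*j^3 + 6*j^2 - 12*j - 6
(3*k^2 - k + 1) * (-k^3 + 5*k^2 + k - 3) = -3*k^5 + 16*k^4 - 3*k^3 - 5*k^2 + 4*k - 3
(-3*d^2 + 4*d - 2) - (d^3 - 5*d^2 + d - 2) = -d^3 + 2*d^2 + 3*d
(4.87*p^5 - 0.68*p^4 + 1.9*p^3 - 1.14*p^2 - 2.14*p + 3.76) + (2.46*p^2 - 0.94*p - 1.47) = 4.87*p^5 - 0.68*p^4 + 1.9*p^3 + 1.32*p^2 - 3.08*p + 2.29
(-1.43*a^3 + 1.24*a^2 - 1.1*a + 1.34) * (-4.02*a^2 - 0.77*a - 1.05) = 5.7486*a^5 - 3.8837*a^4 + 4.9687*a^3 - 5.8418*a^2 + 0.1232*a - 1.407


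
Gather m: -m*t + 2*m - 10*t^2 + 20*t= m*(2 - t) - 10*t^2 + 20*t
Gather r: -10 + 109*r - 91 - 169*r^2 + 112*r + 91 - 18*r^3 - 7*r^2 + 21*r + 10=-18*r^3 - 176*r^2 + 242*r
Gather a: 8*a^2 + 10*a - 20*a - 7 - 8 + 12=8*a^2 - 10*a - 3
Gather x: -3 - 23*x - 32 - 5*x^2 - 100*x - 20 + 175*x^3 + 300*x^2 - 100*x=175*x^3 + 295*x^2 - 223*x - 55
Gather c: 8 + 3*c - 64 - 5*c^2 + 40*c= -5*c^2 + 43*c - 56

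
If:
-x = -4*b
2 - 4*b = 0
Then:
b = 1/2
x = 2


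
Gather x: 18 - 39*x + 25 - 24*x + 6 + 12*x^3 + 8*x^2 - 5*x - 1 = 12*x^3 + 8*x^2 - 68*x + 48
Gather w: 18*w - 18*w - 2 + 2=0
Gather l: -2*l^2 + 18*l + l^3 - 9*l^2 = l^3 - 11*l^2 + 18*l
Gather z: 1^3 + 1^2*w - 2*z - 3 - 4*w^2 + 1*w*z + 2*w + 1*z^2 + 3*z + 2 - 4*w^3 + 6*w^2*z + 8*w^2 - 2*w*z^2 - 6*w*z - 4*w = -4*w^3 + 4*w^2 - w + z^2*(1 - 2*w) + z*(6*w^2 - 5*w + 1)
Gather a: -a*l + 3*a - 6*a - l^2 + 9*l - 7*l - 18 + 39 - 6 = a*(-l - 3) - l^2 + 2*l + 15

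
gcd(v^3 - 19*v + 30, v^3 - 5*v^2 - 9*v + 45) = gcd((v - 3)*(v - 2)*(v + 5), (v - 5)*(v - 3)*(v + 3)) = v - 3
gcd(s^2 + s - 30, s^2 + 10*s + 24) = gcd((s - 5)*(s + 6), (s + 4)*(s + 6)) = s + 6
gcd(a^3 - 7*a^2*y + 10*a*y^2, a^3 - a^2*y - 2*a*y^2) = -a^2 + 2*a*y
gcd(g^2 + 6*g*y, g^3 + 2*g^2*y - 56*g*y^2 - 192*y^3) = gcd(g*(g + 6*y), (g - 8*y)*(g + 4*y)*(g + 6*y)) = g + 6*y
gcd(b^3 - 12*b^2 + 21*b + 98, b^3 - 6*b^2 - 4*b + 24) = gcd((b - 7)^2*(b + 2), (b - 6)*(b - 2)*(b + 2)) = b + 2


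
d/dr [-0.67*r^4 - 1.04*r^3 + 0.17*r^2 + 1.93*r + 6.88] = -2.68*r^3 - 3.12*r^2 + 0.34*r + 1.93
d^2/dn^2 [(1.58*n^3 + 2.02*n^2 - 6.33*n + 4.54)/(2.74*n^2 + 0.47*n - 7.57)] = (-1.4210854715202e-14*n^5 - 2.8421709430404e-14*n^4 - 34.0067960000001*n^3 + 422.168748*n^2 - 209.44344*n + 376.810098)/(20.570824*n^6 + 10.585716*n^5 - 168.681798*n^4 - 58.388053*n^3 + 466.029639*n^2 + 80.799909*n - 433.798093)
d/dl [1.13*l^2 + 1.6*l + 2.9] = 2.26*l + 1.6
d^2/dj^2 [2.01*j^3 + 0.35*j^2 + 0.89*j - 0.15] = 12.06*j + 0.7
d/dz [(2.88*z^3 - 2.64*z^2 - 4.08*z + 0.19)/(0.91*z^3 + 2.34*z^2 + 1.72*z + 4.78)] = (8.88178419700125e-16*z^5 + 9.1416*z^4 + 17.3328*z^3 + 45.7869*z^2 - 26.1276*z - 19.8292)/(0.8281*z^6 + 4.2588*z^5 + 8.606*z^4 + 16.7492*z^3 + 25.3288*z^2 + 16.4432*z + 22.8484)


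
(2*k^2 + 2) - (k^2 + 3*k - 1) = k^2 - 3*k + 3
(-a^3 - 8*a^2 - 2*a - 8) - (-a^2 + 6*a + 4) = -a^3 - 7*a^2 - 8*a - 12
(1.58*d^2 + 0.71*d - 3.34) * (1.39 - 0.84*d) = -1.3272*d^3 + 1.5998*d^2 + 3.7925*d - 4.6426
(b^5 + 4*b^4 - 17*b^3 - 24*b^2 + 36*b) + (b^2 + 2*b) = b^5 + 4*b^4 - 17*b^3 - 23*b^2 + 38*b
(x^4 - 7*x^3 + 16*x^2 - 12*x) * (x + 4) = x^5 - 3*x^4 - 12*x^3 + 52*x^2 - 48*x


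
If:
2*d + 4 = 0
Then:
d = -2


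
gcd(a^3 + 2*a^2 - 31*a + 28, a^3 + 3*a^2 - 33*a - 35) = a + 7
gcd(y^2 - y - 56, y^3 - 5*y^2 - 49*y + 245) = y + 7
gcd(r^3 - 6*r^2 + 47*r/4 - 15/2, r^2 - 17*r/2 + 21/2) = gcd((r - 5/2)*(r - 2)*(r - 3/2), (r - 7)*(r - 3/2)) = r - 3/2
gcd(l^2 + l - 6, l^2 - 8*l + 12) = l - 2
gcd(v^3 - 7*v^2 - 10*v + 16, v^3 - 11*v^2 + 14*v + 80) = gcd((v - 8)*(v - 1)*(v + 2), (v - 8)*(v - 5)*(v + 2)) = v^2 - 6*v - 16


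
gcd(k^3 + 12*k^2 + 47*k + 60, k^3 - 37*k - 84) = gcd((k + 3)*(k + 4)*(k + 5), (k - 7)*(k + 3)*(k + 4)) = k^2 + 7*k + 12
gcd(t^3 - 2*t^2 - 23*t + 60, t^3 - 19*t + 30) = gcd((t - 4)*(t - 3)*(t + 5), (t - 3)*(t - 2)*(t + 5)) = t^2 + 2*t - 15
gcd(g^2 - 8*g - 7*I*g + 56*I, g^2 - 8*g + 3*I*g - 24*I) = g - 8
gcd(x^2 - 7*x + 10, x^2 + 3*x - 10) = x - 2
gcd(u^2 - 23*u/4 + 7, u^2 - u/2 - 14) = u - 4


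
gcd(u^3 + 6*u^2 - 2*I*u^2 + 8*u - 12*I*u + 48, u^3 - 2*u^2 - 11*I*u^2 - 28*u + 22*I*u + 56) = u - 4*I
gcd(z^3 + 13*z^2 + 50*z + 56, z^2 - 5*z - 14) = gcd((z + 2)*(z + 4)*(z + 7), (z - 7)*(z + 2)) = z + 2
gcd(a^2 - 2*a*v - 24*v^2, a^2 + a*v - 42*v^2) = -a + 6*v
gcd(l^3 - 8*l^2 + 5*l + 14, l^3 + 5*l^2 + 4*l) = l + 1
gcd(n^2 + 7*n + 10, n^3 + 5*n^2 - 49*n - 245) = n + 5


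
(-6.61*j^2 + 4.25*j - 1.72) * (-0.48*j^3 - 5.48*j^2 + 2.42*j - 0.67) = 3.1728*j^5 + 34.1828*j^4 - 38.4606*j^3 + 24.1393*j^2 - 7.0099*j + 1.1524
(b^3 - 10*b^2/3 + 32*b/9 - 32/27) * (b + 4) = b^4 + 2*b^3/3 - 88*b^2/9 + 352*b/27 - 128/27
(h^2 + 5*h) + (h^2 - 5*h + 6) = 2*h^2 + 6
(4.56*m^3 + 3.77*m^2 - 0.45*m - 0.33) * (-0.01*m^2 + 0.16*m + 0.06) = -0.0456*m^5 + 0.6919*m^4 + 0.8813*m^3 + 0.1575*m^2 - 0.0798*m - 0.0198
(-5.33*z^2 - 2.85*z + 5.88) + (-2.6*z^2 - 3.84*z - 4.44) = -7.93*z^2 - 6.69*z + 1.44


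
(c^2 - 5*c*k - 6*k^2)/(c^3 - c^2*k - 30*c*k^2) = (c + k)/(c*(c + 5*k))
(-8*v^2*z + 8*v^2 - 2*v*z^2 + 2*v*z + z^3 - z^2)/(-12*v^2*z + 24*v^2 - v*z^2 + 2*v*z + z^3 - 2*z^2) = (2*v*z - 2*v + z^2 - z)/(3*v*z - 6*v + z^2 - 2*z)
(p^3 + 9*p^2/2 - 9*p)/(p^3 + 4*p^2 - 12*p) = (p - 3/2)/(p - 2)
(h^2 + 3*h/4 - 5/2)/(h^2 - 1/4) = (4*h^2 + 3*h - 10)/(4*h^2 - 1)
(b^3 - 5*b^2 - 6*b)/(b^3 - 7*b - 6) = b*(b - 6)/(b^2 - b - 6)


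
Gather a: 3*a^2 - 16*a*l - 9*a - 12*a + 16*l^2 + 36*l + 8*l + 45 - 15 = 3*a^2 + a*(-16*l - 21) + 16*l^2 + 44*l + 30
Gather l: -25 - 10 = -35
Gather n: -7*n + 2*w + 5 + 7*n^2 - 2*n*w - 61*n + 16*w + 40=7*n^2 + n*(-2*w - 68) + 18*w + 45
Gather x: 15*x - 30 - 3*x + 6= 12*x - 24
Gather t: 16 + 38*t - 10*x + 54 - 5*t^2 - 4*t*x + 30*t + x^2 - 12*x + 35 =-5*t^2 + t*(68 - 4*x) + x^2 - 22*x + 105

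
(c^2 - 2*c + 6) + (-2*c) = c^2 - 4*c + 6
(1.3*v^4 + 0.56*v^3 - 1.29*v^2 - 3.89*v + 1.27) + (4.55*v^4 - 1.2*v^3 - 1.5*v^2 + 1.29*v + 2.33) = 5.85*v^4 - 0.64*v^3 - 2.79*v^2 - 2.6*v + 3.6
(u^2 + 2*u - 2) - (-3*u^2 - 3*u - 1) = 4*u^2 + 5*u - 1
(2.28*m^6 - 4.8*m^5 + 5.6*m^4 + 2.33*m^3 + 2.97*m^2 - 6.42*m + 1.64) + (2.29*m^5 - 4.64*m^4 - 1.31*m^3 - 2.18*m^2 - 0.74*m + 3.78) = 2.28*m^6 - 2.51*m^5 + 0.96*m^4 + 1.02*m^3 + 0.79*m^2 - 7.16*m + 5.42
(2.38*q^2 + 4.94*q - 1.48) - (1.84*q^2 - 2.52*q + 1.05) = 0.54*q^2 + 7.46*q - 2.53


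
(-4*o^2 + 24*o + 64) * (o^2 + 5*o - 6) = -4*o^4 + 4*o^3 + 208*o^2 + 176*o - 384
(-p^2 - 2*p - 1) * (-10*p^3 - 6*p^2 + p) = 10*p^5 + 26*p^4 + 21*p^3 + 4*p^2 - p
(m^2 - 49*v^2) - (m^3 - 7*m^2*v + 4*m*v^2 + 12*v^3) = -m^3 + 7*m^2*v + m^2 - 4*m*v^2 - 12*v^3 - 49*v^2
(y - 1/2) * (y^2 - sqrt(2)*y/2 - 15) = y^3 - sqrt(2)*y^2/2 - y^2/2 - 15*y + sqrt(2)*y/4 + 15/2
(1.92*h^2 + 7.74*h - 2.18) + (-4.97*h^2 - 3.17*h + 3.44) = -3.05*h^2 + 4.57*h + 1.26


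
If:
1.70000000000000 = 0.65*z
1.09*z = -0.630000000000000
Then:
No Solution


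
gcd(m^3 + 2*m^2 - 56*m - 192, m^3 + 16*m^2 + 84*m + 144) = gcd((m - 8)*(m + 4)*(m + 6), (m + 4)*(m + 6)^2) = m^2 + 10*m + 24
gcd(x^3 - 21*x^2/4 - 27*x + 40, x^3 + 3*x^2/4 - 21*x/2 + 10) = x^2 + 11*x/4 - 5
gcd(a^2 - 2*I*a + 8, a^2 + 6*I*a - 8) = a + 2*I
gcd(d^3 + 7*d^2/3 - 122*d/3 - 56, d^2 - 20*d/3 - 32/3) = d + 4/3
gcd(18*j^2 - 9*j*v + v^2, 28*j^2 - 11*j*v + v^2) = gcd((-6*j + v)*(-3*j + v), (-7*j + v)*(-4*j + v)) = 1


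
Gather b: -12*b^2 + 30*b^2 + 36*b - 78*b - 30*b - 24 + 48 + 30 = 18*b^2 - 72*b + 54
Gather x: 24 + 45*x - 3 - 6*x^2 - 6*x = -6*x^2 + 39*x + 21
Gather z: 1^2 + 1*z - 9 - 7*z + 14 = 6 - 6*z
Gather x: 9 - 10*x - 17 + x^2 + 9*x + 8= x^2 - x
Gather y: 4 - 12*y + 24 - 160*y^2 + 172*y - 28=-160*y^2 + 160*y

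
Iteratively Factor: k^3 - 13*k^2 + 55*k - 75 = (k - 5)*(k^2 - 8*k + 15) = (k - 5)^2*(k - 3)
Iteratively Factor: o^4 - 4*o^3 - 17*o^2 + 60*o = (o)*(o^3 - 4*o^2 - 17*o + 60) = o*(o - 3)*(o^2 - o - 20) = o*(o - 5)*(o - 3)*(o + 4)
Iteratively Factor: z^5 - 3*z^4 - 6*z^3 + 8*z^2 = (z + 2)*(z^4 - 5*z^3 + 4*z^2) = z*(z + 2)*(z^3 - 5*z^2 + 4*z) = z^2*(z + 2)*(z^2 - 5*z + 4) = z^2*(z - 4)*(z + 2)*(z - 1)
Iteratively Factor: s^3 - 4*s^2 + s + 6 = (s + 1)*(s^2 - 5*s + 6) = (s - 3)*(s + 1)*(s - 2)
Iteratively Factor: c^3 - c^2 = (c - 1)*(c^2) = c*(c - 1)*(c)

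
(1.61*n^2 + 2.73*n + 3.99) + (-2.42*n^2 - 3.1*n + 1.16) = -0.81*n^2 - 0.37*n + 5.15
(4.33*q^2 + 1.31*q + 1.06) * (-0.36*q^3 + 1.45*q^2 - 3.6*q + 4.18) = -1.5588*q^5 + 5.8069*q^4 - 14.0701*q^3 + 14.9204*q^2 + 1.6598*q + 4.4308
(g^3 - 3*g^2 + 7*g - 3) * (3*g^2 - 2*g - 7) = 3*g^5 - 11*g^4 + 20*g^3 - 2*g^2 - 43*g + 21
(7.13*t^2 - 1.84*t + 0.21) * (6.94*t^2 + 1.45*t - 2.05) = 49.4822*t^4 - 2.4311*t^3 - 15.8271*t^2 + 4.0765*t - 0.4305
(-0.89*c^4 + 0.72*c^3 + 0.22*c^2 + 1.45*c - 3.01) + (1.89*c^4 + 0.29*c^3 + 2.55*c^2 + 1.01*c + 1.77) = 1.0*c^4 + 1.01*c^3 + 2.77*c^2 + 2.46*c - 1.24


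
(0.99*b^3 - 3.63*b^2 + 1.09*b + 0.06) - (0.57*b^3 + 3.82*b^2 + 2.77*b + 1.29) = 0.42*b^3 - 7.45*b^2 - 1.68*b - 1.23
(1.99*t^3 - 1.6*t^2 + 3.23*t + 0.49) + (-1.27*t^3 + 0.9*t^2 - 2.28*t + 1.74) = 0.72*t^3 - 0.7*t^2 + 0.95*t + 2.23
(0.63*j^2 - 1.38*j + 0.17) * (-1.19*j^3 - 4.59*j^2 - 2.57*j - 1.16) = -0.7497*j^5 - 1.2495*j^4 + 4.5128*j^3 + 2.0355*j^2 + 1.1639*j - 0.1972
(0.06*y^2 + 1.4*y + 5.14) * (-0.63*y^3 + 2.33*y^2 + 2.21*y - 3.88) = -0.0378*y^5 - 0.7422*y^4 + 0.1564*y^3 + 14.8374*y^2 + 5.9274*y - 19.9432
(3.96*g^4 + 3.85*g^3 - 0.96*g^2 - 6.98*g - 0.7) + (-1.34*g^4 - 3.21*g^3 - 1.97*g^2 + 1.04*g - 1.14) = 2.62*g^4 + 0.64*g^3 - 2.93*g^2 - 5.94*g - 1.84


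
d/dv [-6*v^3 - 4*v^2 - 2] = 2*v*(-9*v - 4)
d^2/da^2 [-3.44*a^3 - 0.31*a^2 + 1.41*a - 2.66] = -20.64*a - 0.62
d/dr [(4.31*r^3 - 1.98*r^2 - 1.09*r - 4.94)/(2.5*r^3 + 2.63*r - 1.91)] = (7.105427357601e-15*r^5 + 4.95*r^4 + 28.1206*r^3 + 7.14630000000001*r^2 + 7.5636*r + 15.0741)/(6.25*r^6 + 13.15*r^4 - 9.55*r^3 + 6.9169*r^2 - 10.0466*r + 3.6481)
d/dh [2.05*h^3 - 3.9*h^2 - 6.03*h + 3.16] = 6.15*h^2 - 7.8*h - 6.03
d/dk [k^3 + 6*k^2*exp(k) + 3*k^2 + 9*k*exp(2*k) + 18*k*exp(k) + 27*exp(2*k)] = 6*k^2*exp(k) + 3*k^2 + 18*k*exp(2*k) + 30*k*exp(k) + 6*k + 63*exp(2*k) + 18*exp(k)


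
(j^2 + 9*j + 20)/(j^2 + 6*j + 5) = (j + 4)/(j + 1)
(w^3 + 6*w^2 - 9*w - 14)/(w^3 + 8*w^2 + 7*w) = (w - 2)/w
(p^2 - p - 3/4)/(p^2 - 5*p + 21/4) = (2*p + 1)/(2*p - 7)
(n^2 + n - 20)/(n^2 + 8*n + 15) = (n - 4)/(n + 3)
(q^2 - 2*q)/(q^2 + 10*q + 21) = q*(q - 2)/(q^2 + 10*q + 21)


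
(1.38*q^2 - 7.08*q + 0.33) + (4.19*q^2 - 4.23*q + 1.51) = 5.57*q^2 - 11.31*q + 1.84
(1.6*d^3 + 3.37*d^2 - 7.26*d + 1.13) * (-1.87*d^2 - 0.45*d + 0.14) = -2.992*d^5 - 7.0219*d^4 + 12.2837*d^3 + 1.6257*d^2 - 1.5249*d + 0.1582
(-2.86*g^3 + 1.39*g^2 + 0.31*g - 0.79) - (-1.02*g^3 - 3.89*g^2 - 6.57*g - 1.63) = -1.84*g^3 + 5.28*g^2 + 6.88*g + 0.84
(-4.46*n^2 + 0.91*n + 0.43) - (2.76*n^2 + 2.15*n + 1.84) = -7.22*n^2 - 1.24*n - 1.41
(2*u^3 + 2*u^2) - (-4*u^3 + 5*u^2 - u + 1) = 6*u^3 - 3*u^2 + u - 1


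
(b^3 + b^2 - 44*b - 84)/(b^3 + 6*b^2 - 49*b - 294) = (b + 2)/(b + 7)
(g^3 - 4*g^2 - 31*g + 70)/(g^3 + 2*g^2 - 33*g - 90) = (g^2 - 9*g + 14)/(g^2 - 3*g - 18)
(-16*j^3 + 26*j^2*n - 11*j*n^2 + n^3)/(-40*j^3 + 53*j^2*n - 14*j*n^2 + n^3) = (2*j - n)/(5*j - n)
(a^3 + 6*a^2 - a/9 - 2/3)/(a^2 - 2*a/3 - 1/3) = (a^2 + 17*a/3 - 2)/(a - 1)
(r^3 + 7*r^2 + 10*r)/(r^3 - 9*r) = (r^2 + 7*r + 10)/(r^2 - 9)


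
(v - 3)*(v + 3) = v^2 - 9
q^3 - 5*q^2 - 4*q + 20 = (q - 5)*(q - 2)*(q + 2)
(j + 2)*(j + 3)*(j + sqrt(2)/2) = j^3 + sqrt(2)*j^2/2 + 5*j^2 + 5*sqrt(2)*j/2 + 6*j + 3*sqrt(2)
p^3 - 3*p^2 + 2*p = p*(p - 2)*(p - 1)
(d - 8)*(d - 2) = d^2 - 10*d + 16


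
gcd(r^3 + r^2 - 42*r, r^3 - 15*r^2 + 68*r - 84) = r - 6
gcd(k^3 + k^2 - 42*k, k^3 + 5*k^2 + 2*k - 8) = 1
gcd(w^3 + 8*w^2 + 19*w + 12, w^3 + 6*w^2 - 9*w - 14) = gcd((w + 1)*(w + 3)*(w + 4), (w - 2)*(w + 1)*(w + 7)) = w + 1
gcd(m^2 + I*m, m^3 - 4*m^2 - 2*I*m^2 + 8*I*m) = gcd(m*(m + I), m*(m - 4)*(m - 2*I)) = m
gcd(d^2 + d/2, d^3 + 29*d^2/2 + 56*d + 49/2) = d + 1/2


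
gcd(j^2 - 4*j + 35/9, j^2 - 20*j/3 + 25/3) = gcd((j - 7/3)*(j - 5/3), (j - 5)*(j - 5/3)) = j - 5/3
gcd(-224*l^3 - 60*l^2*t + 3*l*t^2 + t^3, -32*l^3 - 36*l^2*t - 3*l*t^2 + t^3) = -32*l^2 - 4*l*t + t^2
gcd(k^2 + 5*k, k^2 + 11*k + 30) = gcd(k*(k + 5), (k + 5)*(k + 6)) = k + 5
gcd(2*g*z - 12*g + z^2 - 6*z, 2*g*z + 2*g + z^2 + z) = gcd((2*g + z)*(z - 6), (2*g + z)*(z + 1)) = 2*g + z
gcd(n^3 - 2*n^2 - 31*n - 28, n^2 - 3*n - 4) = n + 1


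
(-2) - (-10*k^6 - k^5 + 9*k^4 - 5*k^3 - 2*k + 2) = 10*k^6 + k^5 - 9*k^4 + 5*k^3 + 2*k - 4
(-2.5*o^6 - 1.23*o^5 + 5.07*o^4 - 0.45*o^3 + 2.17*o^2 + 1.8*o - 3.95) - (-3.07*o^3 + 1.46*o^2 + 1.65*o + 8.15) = -2.5*o^6 - 1.23*o^5 + 5.07*o^4 + 2.62*o^3 + 0.71*o^2 + 0.15*o - 12.1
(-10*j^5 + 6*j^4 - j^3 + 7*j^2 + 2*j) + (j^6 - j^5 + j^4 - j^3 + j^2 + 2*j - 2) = j^6 - 11*j^5 + 7*j^4 - 2*j^3 + 8*j^2 + 4*j - 2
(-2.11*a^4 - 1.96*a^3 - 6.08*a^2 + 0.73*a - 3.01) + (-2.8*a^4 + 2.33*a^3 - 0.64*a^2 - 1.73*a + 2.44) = -4.91*a^4 + 0.37*a^3 - 6.72*a^2 - 1.0*a - 0.57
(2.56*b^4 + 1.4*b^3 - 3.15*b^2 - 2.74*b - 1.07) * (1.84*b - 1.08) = 4.7104*b^5 - 0.1888*b^4 - 7.308*b^3 - 1.6396*b^2 + 0.9904*b + 1.1556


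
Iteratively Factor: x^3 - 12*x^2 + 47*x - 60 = (x - 3)*(x^2 - 9*x + 20) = (x - 5)*(x - 3)*(x - 4)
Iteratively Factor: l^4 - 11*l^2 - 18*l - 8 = (l + 2)*(l^3 - 2*l^2 - 7*l - 4) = (l - 4)*(l + 2)*(l^2 + 2*l + 1) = (l - 4)*(l + 1)*(l + 2)*(l + 1)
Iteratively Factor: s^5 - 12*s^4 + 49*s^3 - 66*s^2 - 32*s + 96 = (s + 1)*(s^4 - 13*s^3 + 62*s^2 - 128*s + 96) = (s - 4)*(s + 1)*(s^3 - 9*s^2 + 26*s - 24) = (s - 4)^2*(s + 1)*(s^2 - 5*s + 6) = (s - 4)^2*(s - 2)*(s + 1)*(s - 3)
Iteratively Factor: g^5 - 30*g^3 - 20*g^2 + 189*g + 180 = (g - 3)*(g^4 + 3*g^3 - 21*g^2 - 83*g - 60) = (g - 5)*(g - 3)*(g^3 + 8*g^2 + 19*g + 12) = (g - 5)*(g - 3)*(g + 4)*(g^2 + 4*g + 3) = (g - 5)*(g - 3)*(g + 1)*(g + 4)*(g + 3)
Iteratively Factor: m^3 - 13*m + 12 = (m + 4)*(m^2 - 4*m + 3) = (m - 1)*(m + 4)*(m - 3)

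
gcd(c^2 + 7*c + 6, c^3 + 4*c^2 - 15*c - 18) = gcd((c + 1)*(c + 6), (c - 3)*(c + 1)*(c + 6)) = c^2 + 7*c + 6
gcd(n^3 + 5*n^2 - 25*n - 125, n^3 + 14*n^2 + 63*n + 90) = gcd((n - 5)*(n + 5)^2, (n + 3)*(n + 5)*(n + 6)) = n + 5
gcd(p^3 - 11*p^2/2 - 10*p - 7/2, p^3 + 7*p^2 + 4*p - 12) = 1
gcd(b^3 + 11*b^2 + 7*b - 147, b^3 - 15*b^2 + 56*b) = 1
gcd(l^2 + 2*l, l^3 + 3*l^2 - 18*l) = l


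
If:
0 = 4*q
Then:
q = 0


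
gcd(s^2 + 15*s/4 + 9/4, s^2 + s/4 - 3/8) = s + 3/4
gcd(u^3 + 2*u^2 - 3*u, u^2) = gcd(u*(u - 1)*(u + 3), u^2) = u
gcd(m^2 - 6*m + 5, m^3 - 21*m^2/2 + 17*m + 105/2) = m - 5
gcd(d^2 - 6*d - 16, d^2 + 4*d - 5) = 1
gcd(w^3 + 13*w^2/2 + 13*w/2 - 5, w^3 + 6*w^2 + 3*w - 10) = w^2 + 7*w + 10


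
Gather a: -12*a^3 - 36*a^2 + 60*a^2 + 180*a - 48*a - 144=-12*a^3 + 24*a^2 + 132*a - 144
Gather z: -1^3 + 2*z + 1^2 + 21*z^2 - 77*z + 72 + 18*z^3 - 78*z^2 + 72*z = 18*z^3 - 57*z^2 - 3*z + 72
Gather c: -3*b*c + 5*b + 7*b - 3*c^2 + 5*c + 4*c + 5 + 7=12*b - 3*c^2 + c*(9 - 3*b) + 12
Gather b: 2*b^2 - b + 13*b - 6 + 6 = 2*b^2 + 12*b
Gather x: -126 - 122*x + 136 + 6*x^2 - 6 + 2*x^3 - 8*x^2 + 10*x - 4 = 2*x^3 - 2*x^2 - 112*x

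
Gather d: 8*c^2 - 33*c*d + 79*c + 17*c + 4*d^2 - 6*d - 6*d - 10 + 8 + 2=8*c^2 + 96*c + 4*d^2 + d*(-33*c - 12)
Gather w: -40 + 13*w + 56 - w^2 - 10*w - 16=-w^2 + 3*w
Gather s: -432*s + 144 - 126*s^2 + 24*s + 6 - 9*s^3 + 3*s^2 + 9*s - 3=-9*s^3 - 123*s^2 - 399*s + 147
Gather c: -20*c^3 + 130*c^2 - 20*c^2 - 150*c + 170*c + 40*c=-20*c^3 + 110*c^2 + 60*c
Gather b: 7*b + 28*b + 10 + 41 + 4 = 35*b + 55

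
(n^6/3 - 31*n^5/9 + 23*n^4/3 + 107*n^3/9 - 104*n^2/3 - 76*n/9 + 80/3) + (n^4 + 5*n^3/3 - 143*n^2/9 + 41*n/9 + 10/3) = n^6/3 - 31*n^5/9 + 26*n^4/3 + 122*n^3/9 - 455*n^2/9 - 35*n/9 + 30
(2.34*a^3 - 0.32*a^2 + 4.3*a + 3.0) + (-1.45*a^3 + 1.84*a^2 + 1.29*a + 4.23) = 0.89*a^3 + 1.52*a^2 + 5.59*a + 7.23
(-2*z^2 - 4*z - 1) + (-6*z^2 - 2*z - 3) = -8*z^2 - 6*z - 4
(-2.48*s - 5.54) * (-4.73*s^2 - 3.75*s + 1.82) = 11.7304*s^3 + 35.5042*s^2 + 16.2614*s - 10.0828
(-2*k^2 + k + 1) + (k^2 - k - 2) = -k^2 - 1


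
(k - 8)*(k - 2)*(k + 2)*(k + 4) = k^4 - 4*k^3 - 36*k^2 + 16*k + 128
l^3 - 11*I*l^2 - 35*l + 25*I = (l - 5*I)^2*(l - I)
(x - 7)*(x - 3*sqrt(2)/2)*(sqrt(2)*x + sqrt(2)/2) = sqrt(2)*x^3 - 13*sqrt(2)*x^2/2 - 3*x^2 - 7*sqrt(2)*x/2 + 39*x/2 + 21/2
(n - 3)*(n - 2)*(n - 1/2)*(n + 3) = n^4 - 5*n^3/2 - 8*n^2 + 45*n/2 - 9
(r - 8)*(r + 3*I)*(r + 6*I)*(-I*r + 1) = -I*r^4 + 10*r^3 + 8*I*r^3 - 80*r^2 + 27*I*r^2 - 18*r - 216*I*r + 144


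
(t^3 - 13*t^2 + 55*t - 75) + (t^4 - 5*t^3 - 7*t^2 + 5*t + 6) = t^4 - 4*t^3 - 20*t^2 + 60*t - 69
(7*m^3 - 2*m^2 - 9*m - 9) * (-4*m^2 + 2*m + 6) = -28*m^5 + 22*m^4 + 74*m^3 + 6*m^2 - 72*m - 54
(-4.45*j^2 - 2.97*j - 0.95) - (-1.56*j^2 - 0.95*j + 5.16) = -2.89*j^2 - 2.02*j - 6.11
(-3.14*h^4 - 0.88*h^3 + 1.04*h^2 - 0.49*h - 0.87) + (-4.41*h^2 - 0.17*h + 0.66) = -3.14*h^4 - 0.88*h^3 - 3.37*h^2 - 0.66*h - 0.21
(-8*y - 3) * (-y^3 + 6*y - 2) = 8*y^4 + 3*y^3 - 48*y^2 - 2*y + 6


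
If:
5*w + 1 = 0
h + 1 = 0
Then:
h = -1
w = -1/5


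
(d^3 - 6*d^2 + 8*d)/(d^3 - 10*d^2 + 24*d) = (d - 2)/(d - 6)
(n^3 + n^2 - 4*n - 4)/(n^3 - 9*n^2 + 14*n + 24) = (n^2 - 4)/(n^2 - 10*n + 24)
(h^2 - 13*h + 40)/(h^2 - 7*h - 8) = (h - 5)/(h + 1)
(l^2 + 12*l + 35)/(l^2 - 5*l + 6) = (l^2 + 12*l + 35)/(l^2 - 5*l + 6)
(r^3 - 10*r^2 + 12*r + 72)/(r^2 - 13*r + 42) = (r^2 - 4*r - 12)/(r - 7)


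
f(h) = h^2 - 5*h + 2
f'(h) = 2*h - 5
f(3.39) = -3.46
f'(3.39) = 1.78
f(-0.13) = 2.67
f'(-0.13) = -5.26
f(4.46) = -0.41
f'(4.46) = 3.92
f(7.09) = 16.82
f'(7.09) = 9.18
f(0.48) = -0.17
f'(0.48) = -4.04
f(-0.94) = 7.58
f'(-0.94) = -6.88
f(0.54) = -0.41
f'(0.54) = -3.92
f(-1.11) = 8.78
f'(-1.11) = -7.22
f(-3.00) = 26.00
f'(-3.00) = -11.00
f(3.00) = -4.00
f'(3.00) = 1.00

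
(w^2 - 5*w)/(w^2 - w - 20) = w/(w + 4)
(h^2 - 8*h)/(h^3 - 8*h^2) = 1/h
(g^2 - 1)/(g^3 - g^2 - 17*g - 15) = (g - 1)/(g^2 - 2*g - 15)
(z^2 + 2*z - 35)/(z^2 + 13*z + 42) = (z - 5)/(z + 6)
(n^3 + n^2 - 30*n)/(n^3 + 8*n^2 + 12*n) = (n - 5)/(n + 2)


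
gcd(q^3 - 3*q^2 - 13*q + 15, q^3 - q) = q - 1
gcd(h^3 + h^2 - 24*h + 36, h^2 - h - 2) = h - 2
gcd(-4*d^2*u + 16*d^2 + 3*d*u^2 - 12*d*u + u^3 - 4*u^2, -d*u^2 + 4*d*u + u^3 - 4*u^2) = -d*u + 4*d + u^2 - 4*u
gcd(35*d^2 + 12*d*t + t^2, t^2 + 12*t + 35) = 1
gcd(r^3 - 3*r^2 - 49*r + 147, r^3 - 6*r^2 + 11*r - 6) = r - 3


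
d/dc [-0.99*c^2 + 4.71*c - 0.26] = 4.71 - 1.98*c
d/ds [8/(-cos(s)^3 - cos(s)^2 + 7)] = -8*(3*cos(s) + 2)*sin(s)*cos(s)/(cos(s)^3 + cos(s)^2 - 7)^2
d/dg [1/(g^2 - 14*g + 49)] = 2*(7 - g)/(g^2 - 14*g + 49)^2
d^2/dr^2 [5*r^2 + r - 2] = 10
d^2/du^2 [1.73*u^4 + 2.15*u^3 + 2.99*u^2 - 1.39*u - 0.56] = 20.76*u^2 + 12.9*u + 5.98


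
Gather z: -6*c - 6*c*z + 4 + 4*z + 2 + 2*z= -6*c + z*(6 - 6*c) + 6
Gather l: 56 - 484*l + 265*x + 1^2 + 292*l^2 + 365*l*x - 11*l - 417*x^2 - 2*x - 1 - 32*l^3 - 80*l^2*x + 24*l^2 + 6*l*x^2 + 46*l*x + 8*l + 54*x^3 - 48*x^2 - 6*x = -32*l^3 + l^2*(316 - 80*x) + l*(6*x^2 + 411*x - 487) + 54*x^3 - 465*x^2 + 257*x + 56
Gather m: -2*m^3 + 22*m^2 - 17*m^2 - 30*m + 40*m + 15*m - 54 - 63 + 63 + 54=-2*m^3 + 5*m^2 + 25*m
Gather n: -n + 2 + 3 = 5 - n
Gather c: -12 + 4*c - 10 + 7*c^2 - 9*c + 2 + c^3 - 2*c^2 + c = c^3 + 5*c^2 - 4*c - 20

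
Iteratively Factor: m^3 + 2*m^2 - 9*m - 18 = (m + 3)*(m^2 - m - 6) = (m - 3)*(m + 3)*(m + 2)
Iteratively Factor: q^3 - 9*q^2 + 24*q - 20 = (q - 2)*(q^2 - 7*q + 10) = (q - 2)^2*(q - 5)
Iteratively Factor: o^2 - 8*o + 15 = (o - 3)*(o - 5)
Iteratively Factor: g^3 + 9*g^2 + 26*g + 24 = (g + 4)*(g^2 + 5*g + 6) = (g + 3)*(g + 4)*(g + 2)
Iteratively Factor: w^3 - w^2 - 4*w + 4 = (w - 1)*(w^2 - 4) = (w - 2)*(w - 1)*(w + 2)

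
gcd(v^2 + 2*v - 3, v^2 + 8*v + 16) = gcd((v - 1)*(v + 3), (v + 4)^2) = 1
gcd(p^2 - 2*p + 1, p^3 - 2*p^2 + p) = p^2 - 2*p + 1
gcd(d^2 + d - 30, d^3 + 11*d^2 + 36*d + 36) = d + 6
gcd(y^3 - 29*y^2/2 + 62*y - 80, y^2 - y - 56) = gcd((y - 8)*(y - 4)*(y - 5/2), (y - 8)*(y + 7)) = y - 8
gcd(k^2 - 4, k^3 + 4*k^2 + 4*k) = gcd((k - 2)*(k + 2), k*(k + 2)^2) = k + 2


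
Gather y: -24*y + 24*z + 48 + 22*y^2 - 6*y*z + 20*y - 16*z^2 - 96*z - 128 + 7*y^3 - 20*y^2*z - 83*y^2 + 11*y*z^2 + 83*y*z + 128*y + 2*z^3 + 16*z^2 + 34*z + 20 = 7*y^3 + y^2*(-20*z - 61) + y*(11*z^2 + 77*z + 124) + 2*z^3 - 38*z - 60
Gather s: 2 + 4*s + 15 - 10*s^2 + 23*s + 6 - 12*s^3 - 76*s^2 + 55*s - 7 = -12*s^3 - 86*s^2 + 82*s + 16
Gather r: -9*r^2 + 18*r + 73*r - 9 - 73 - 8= -9*r^2 + 91*r - 90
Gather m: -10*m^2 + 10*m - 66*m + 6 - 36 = -10*m^2 - 56*m - 30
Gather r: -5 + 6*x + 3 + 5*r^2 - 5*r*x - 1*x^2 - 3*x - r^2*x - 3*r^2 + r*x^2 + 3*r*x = r^2*(2 - x) + r*(x^2 - 2*x) - x^2 + 3*x - 2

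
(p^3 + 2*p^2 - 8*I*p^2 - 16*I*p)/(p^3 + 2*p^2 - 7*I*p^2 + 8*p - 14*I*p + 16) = p/(p + I)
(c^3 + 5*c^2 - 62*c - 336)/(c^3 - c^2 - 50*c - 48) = (c + 7)/(c + 1)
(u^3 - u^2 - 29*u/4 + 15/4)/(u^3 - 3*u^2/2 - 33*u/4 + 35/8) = 2*(u - 3)/(2*u - 7)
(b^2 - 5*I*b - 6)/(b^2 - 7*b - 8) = (-b^2 + 5*I*b + 6)/(-b^2 + 7*b + 8)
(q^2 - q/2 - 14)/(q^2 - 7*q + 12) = (q + 7/2)/(q - 3)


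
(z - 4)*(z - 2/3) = z^2 - 14*z/3 + 8/3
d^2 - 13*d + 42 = (d - 7)*(d - 6)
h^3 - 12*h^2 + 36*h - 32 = (h - 8)*(h - 2)^2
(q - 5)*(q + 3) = q^2 - 2*q - 15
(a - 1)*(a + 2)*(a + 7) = a^3 + 8*a^2 + 5*a - 14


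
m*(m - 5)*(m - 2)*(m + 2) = m^4 - 5*m^3 - 4*m^2 + 20*m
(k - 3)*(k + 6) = k^2 + 3*k - 18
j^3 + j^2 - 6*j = j*(j - 2)*(j + 3)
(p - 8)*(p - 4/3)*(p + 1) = p^3 - 25*p^2/3 + 4*p/3 + 32/3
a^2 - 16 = (a - 4)*(a + 4)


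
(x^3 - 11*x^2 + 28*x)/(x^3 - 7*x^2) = (x - 4)/x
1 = 1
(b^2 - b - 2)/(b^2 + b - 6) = (b + 1)/(b + 3)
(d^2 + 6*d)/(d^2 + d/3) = 3*(d + 6)/(3*d + 1)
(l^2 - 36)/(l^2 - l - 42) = (l - 6)/(l - 7)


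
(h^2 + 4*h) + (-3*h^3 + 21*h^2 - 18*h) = -3*h^3 + 22*h^2 - 14*h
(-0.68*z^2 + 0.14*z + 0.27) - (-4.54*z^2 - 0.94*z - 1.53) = 3.86*z^2 + 1.08*z + 1.8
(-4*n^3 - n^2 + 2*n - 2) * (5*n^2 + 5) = -20*n^5 - 5*n^4 - 10*n^3 - 15*n^2 + 10*n - 10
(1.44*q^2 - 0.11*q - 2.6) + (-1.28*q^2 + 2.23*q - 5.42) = 0.16*q^2 + 2.12*q - 8.02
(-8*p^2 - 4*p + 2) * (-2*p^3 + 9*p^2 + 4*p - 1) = 16*p^5 - 64*p^4 - 72*p^3 + 10*p^2 + 12*p - 2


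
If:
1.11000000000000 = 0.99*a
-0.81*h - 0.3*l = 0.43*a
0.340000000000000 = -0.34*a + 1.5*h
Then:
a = 1.12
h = 0.48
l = -2.91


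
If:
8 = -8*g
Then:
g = -1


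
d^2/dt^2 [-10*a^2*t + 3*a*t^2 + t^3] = 6*a + 6*t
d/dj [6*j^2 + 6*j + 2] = 12*j + 6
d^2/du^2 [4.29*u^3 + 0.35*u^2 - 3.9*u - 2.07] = 25.74*u + 0.7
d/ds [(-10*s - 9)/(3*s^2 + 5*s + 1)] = (30*s^2 + 54*s + 35)/(9*s^4 + 30*s^3 + 31*s^2 + 10*s + 1)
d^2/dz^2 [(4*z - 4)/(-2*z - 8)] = 20/(z + 4)^3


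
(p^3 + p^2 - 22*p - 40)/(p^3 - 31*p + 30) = (p^2 + 6*p + 8)/(p^2 + 5*p - 6)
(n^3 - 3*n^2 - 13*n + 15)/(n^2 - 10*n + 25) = (n^2 + 2*n - 3)/(n - 5)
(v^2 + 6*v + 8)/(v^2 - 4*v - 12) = (v + 4)/(v - 6)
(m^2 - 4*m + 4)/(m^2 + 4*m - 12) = (m - 2)/(m + 6)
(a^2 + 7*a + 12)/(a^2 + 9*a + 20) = (a + 3)/(a + 5)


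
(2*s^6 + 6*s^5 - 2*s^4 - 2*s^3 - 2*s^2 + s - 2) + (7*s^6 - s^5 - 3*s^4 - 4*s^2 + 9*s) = 9*s^6 + 5*s^5 - 5*s^4 - 2*s^3 - 6*s^2 + 10*s - 2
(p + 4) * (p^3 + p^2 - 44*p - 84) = p^4 + 5*p^3 - 40*p^2 - 260*p - 336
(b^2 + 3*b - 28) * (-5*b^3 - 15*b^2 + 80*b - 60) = -5*b^5 - 30*b^4 + 175*b^3 + 600*b^2 - 2420*b + 1680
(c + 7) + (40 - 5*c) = 47 - 4*c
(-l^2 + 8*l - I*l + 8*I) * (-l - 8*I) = l^3 - 8*l^2 + 9*I*l^2 - 8*l - 72*I*l + 64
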